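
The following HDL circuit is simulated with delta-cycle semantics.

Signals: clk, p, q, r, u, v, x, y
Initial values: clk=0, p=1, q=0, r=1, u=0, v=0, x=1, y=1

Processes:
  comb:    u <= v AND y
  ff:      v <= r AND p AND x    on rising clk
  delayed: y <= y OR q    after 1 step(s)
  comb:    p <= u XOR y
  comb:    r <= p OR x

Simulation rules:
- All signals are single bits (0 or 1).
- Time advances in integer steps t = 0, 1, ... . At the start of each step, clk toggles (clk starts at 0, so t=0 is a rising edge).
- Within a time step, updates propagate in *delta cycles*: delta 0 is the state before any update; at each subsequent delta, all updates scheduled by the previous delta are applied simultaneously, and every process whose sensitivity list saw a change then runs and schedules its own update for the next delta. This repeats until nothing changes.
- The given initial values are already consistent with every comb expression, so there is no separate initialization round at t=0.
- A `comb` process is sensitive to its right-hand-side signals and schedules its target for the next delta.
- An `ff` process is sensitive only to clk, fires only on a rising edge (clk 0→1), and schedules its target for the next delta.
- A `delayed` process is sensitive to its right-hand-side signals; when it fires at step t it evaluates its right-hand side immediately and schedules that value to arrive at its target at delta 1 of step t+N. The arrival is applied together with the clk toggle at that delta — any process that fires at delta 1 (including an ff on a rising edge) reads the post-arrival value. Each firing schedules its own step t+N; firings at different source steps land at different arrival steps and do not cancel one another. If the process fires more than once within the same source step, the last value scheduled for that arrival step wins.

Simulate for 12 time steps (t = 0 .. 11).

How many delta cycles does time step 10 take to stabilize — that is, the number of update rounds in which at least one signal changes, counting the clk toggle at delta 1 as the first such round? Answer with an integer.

4

t0.Δ0 p=1 q=0 v=0 y=1 u=0 clk=0 x=1 r=1
t0.Δ1 p=1 q=0 v=0 y=1 u=0 clk=1 x=1 r=1
t0.Δ2 p=1 q=0 v=1 y=1 u=0 clk=1 x=1 r=1
t0.Δ3 p=1 q=0 v=1 y=1 u=1 clk=1 x=1 r=1
t0.Δ4 p=0 q=0 v=1 y=1 u=1 clk=1 x=1 r=1
t1.Δ0 p=0 q=0 v=1 y=1 u=1 clk=1 x=1 r=1
t1.Δ1 p=0 q=0 v=1 y=1 u=1 clk=0 x=1 r=1
t2.Δ0 p=0 q=0 v=1 y=1 u=1 clk=0 x=1 r=1
t2.Δ1 p=0 q=0 v=1 y=1 u=1 clk=1 x=1 r=1
t2.Δ2 p=0 q=0 v=0 y=1 u=1 clk=1 x=1 r=1
t2.Δ3 p=0 q=0 v=0 y=1 u=0 clk=1 x=1 r=1
t2.Δ4 p=1 q=0 v=0 y=1 u=0 clk=1 x=1 r=1
t3.Δ0 p=1 q=0 v=0 y=1 u=0 clk=1 x=1 r=1
t3.Δ1 p=1 q=0 v=0 y=1 u=0 clk=0 x=1 r=1
t4.Δ0 p=1 q=0 v=0 y=1 u=0 clk=0 x=1 r=1
t4.Δ1 p=1 q=0 v=0 y=1 u=0 clk=1 x=1 r=1
t4.Δ2 p=1 q=0 v=1 y=1 u=0 clk=1 x=1 r=1
t4.Δ3 p=1 q=0 v=1 y=1 u=1 clk=1 x=1 r=1
t4.Δ4 p=0 q=0 v=1 y=1 u=1 clk=1 x=1 r=1
t5.Δ0 p=0 q=0 v=1 y=1 u=1 clk=1 x=1 r=1
t5.Δ1 p=0 q=0 v=1 y=1 u=1 clk=0 x=1 r=1
t6.Δ0 p=0 q=0 v=1 y=1 u=1 clk=0 x=1 r=1
t6.Δ1 p=0 q=0 v=1 y=1 u=1 clk=1 x=1 r=1
t6.Δ2 p=0 q=0 v=0 y=1 u=1 clk=1 x=1 r=1
t6.Δ3 p=0 q=0 v=0 y=1 u=0 clk=1 x=1 r=1
t6.Δ4 p=1 q=0 v=0 y=1 u=0 clk=1 x=1 r=1
t7.Δ0 p=1 q=0 v=0 y=1 u=0 clk=1 x=1 r=1
t7.Δ1 p=1 q=0 v=0 y=1 u=0 clk=0 x=1 r=1
t8.Δ0 p=1 q=0 v=0 y=1 u=0 clk=0 x=1 r=1
t8.Δ1 p=1 q=0 v=0 y=1 u=0 clk=1 x=1 r=1
t8.Δ2 p=1 q=0 v=1 y=1 u=0 clk=1 x=1 r=1
t8.Δ3 p=1 q=0 v=1 y=1 u=1 clk=1 x=1 r=1
t8.Δ4 p=0 q=0 v=1 y=1 u=1 clk=1 x=1 r=1
t9.Δ0 p=0 q=0 v=1 y=1 u=1 clk=1 x=1 r=1
t9.Δ1 p=0 q=0 v=1 y=1 u=1 clk=0 x=1 r=1
t10.Δ0 p=0 q=0 v=1 y=1 u=1 clk=0 x=1 r=1
t10.Δ1 p=0 q=0 v=1 y=1 u=1 clk=1 x=1 r=1
t10.Δ2 p=0 q=0 v=0 y=1 u=1 clk=1 x=1 r=1
t10.Δ3 p=0 q=0 v=0 y=1 u=0 clk=1 x=1 r=1
t10.Δ4 p=1 q=0 v=0 y=1 u=0 clk=1 x=1 r=1
t11.Δ0 p=1 q=0 v=0 y=1 u=0 clk=1 x=1 r=1
t11.Δ1 p=1 q=0 v=0 y=1 u=0 clk=0 x=1 r=1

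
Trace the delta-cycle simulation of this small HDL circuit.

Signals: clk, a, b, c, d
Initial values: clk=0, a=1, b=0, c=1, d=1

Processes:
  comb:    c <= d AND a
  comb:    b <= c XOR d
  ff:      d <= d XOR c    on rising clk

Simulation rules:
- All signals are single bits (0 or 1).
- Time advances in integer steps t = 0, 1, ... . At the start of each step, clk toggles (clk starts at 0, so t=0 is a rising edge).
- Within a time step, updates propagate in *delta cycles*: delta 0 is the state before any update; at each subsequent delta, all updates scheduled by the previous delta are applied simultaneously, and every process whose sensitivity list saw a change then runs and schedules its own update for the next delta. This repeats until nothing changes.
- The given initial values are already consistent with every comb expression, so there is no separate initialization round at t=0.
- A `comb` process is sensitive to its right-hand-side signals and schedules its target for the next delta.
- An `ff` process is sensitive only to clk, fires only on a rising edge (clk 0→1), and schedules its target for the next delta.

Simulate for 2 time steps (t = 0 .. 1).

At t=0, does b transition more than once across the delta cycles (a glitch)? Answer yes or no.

yes

[bits: c,clk,b,d,a]
t=0: Δ0=10011 Δ1=11011 Δ2=11001 Δ3=01101 Δ4=01001 | 4Δ
t=1: Δ0=01001 Δ1=00001 | 1Δ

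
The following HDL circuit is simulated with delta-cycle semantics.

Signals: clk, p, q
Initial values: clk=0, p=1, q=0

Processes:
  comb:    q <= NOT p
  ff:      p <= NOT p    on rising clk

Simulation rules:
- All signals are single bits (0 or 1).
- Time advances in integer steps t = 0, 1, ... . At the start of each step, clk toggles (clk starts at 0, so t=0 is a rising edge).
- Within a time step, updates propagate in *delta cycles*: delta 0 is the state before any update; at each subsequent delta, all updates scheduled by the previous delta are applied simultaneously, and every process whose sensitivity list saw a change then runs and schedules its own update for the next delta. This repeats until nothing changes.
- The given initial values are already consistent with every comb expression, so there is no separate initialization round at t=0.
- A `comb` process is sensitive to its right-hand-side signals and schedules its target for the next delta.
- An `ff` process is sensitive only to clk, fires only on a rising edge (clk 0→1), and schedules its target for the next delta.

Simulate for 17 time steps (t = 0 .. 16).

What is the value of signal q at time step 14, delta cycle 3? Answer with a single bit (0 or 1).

[bits: clk,q,p]
t=0: Δ0=001 Δ1=101 Δ2=100 Δ3=110 | 3Δ
t=1: Δ0=110 Δ1=010 | 1Δ
t=2: Δ0=010 Δ1=110 Δ2=111 Δ3=101 | 3Δ
t=3: Δ0=101 Δ1=001 | 1Δ
t=4: Δ0=001 Δ1=101 Δ2=100 Δ3=110 | 3Δ
t=5: Δ0=110 Δ1=010 | 1Δ
t=6: Δ0=010 Δ1=110 Δ2=111 Δ3=101 | 3Δ
t=7: Δ0=101 Δ1=001 | 1Δ
t=8: Δ0=001 Δ1=101 Δ2=100 Δ3=110 | 3Δ
t=9: Δ0=110 Δ1=010 | 1Δ
t=10: Δ0=010 Δ1=110 Δ2=111 Δ3=101 | 3Δ
t=11: Δ0=101 Δ1=001 | 1Δ
t=12: Δ0=001 Δ1=101 Δ2=100 Δ3=110 | 3Δ
t=13: Δ0=110 Δ1=010 | 1Δ
t=14: Δ0=010 Δ1=110 Δ2=111 Δ3=101 | 3Δ
t=15: Δ0=101 Δ1=001 | 1Δ
t=16: Δ0=001 Δ1=101 Δ2=100 Δ3=110 | 3Δ

0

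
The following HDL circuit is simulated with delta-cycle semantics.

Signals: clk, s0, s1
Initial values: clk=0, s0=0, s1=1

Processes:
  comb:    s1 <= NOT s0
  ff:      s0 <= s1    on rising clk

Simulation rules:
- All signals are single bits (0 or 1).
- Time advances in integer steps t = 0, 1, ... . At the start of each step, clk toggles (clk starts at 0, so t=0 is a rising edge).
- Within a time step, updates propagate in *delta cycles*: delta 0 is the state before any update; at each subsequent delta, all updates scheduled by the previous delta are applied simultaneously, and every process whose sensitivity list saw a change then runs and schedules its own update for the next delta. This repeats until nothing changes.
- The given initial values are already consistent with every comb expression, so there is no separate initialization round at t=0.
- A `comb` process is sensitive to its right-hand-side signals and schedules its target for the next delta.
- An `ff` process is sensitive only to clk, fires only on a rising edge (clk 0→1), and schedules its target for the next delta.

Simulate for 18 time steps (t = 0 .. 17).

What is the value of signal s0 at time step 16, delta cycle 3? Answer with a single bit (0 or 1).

[bits: clk,s0,s1]
t=0: Δ0=001 Δ1=101 Δ2=111 Δ3=110 | 3Δ
t=1: Δ0=110 Δ1=010 | 1Δ
t=2: Δ0=010 Δ1=110 Δ2=100 Δ3=101 | 3Δ
t=3: Δ0=101 Δ1=001 | 1Δ
t=4: Δ0=001 Δ1=101 Δ2=111 Δ3=110 | 3Δ
t=5: Δ0=110 Δ1=010 | 1Δ
t=6: Δ0=010 Δ1=110 Δ2=100 Δ3=101 | 3Δ
t=7: Δ0=101 Δ1=001 | 1Δ
t=8: Δ0=001 Δ1=101 Δ2=111 Δ3=110 | 3Δ
t=9: Δ0=110 Δ1=010 | 1Δ
t=10: Δ0=010 Δ1=110 Δ2=100 Δ3=101 | 3Δ
t=11: Δ0=101 Δ1=001 | 1Δ
t=12: Δ0=001 Δ1=101 Δ2=111 Δ3=110 | 3Δ
t=13: Δ0=110 Δ1=010 | 1Δ
t=14: Δ0=010 Δ1=110 Δ2=100 Δ3=101 | 3Δ
t=15: Δ0=101 Δ1=001 | 1Δ
t=16: Δ0=001 Δ1=101 Δ2=111 Δ3=110 | 3Δ
t=17: Δ0=110 Δ1=010 | 1Δ

1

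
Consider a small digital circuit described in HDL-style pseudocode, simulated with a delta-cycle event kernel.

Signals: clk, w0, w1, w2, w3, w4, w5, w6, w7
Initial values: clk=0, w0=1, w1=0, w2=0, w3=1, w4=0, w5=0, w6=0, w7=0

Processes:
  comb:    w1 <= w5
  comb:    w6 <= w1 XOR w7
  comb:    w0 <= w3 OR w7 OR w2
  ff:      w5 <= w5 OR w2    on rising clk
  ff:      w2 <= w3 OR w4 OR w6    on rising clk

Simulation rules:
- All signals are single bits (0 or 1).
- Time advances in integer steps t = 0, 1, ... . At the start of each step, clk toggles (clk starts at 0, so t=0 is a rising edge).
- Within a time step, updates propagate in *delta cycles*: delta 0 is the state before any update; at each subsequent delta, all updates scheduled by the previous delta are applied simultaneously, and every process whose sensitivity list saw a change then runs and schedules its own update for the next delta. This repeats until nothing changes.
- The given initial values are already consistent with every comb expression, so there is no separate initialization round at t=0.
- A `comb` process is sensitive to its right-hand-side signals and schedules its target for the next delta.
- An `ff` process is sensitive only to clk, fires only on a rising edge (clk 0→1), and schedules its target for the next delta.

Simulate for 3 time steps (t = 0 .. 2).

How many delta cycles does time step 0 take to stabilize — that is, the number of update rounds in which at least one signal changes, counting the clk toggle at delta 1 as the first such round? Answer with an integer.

2

t=0 Δ0: w6=0 w3=1 w2=0 w0=1 w5=0 clk=0 w7=0 w4=0 w1=0
  Δ1: clk:0→1
  Δ2: w2:0→1
  (2Δ to stable)
t=1 Δ0: w6=0 w3=1 w2=1 w0=1 w5=0 clk=1 w7=0 w4=0 w1=0
  Δ1: clk:1→0
  (1Δ to stable)
t=2 Δ0: w6=0 w3=1 w2=1 w0=1 w5=0 clk=0 w7=0 w4=0 w1=0
  Δ1: clk:0→1
  Δ2: w5:0→1
  Δ3: w1:0→1
  Δ4: w6:0→1
  (4Δ to stable)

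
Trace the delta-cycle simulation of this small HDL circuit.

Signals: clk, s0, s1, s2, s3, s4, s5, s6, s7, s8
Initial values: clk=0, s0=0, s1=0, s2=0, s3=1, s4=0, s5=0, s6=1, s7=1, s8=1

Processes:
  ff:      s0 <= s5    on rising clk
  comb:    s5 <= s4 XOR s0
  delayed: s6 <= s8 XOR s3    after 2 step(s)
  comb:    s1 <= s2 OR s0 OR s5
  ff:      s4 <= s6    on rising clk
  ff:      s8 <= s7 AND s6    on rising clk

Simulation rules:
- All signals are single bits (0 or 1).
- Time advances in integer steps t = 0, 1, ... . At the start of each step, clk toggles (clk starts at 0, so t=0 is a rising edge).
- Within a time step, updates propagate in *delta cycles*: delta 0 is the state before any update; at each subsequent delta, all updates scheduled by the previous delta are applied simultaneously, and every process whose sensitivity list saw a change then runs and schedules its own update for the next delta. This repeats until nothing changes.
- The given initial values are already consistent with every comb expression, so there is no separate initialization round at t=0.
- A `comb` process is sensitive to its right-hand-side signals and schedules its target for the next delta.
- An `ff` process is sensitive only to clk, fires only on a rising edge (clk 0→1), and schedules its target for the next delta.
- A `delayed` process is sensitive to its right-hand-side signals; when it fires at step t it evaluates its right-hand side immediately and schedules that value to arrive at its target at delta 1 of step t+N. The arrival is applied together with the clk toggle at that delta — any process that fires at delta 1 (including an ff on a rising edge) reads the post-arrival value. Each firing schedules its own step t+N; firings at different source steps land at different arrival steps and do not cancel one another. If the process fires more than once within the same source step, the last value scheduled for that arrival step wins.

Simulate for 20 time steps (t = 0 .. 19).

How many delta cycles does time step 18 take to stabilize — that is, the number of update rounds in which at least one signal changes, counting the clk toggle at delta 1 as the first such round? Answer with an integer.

[bits: s1,s6,clk,s5,s8,s0,s3,s4,s2,s7]
t=0: Δ0=0100101001 Δ1=0110101001 Δ2=0110101101 Δ3=0111101101 Δ4=1111101101 | 4Δ
t=1: Δ0=1111101101 Δ1=1101101101 | 1Δ
t=2: Δ0=1101101101 Δ1=1111101101 Δ2=1111111101 Δ3=1110111101 | 3Δ
t=3: Δ0=1110111101 Δ1=1100111101 | 1Δ
t=4: Δ0=1100111101 Δ1=1110111101 Δ2=1110101101 Δ3=0111101101 Δ4=1111101101 | 4Δ
t=5: Δ0=1111101101 Δ1=1101101101 | 1Δ
t=6: Δ0=1101101101 Δ1=1111101101 Δ2=1111111101 Δ3=1110111101 | 3Δ
t=7: Δ0=1110111101 Δ1=1100111101 | 1Δ
t=8: Δ0=1100111101 Δ1=1110111101 Δ2=1110101101 Δ3=0111101101 Δ4=1111101101 | 4Δ
t=9: Δ0=1111101101 Δ1=1101101101 | 1Δ
t=10: Δ0=1101101101 Δ1=1111101101 Δ2=1111111101 Δ3=1110111101 | 3Δ
t=11: Δ0=1110111101 Δ1=1100111101 | 1Δ
t=12: Δ0=1100111101 Δ1=1110111101 Δ2=1110101101 Δ3=0111101101 Δ4=1111101101 | 4Δ
t=13: Δ0=1111101101 Δ1=1101101101 | 1Δ
t=14: Δ0=1101101101 Δ1=1111101101 Δ2=1111111101 Δ3=1110111101 | 3Δ
t=15: Δ0=1110111101 Δ1=1100111101 | 1Δ
t=16: Δ0=1100111101 Δ1=1110111101 Δ2=1110101101 Δ3=0111101101 Δ4=1111101101 | 4Δ
t=17: Δ0=1111101101 Δ1=1101101101 | 1Δ
t=18: Δ0=1101101101 Δ1=1111101101 Δ2=1111111101 Δ3=1110111101 | 3Δ
t=19: Δ0=1110111101 Δ1=1100111101 | 1Δ

3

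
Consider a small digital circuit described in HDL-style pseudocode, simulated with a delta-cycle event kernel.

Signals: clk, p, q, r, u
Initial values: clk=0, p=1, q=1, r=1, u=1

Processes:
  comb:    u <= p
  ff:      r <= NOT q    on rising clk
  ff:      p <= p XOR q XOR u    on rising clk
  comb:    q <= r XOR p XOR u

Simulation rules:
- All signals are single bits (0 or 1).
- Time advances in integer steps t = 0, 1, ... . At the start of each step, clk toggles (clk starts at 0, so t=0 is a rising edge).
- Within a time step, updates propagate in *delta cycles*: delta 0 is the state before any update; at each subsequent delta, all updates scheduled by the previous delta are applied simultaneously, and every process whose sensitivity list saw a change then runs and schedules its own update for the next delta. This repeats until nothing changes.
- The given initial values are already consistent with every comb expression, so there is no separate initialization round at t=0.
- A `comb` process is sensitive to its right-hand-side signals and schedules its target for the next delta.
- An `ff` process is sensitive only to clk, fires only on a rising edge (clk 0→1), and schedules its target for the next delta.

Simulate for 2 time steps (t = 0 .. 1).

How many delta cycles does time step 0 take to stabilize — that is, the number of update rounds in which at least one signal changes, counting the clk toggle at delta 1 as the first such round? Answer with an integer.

3

[bits: r,q,p,clk,u]
t=0: Δ0=11101 Δ1=11111 Δ2=01111 Δ3=00111 | 3Δ
t=1: Δ0=00111 Δ1=00101 | 1Δ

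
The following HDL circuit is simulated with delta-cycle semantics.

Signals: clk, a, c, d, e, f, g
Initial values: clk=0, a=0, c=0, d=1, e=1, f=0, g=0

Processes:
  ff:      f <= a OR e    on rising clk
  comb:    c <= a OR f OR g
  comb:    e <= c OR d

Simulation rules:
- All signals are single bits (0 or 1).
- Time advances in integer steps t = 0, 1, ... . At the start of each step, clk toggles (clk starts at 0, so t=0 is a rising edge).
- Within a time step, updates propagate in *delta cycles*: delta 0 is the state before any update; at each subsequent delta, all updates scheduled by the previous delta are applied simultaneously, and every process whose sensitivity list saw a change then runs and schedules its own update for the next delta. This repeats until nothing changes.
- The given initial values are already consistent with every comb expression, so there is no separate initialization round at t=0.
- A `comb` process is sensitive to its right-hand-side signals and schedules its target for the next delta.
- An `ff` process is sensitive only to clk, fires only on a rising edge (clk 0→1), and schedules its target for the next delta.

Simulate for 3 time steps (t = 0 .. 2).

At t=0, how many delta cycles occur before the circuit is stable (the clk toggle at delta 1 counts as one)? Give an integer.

[bits: d,a,clk,e,g,f,c]
t=0: Δ0=1001000 Δ1=1011000 Δ2=1011010 Δ3=1011011 | 3Δ
t=1: Δ0=1011011 Δ1=1001011 | 1Δ
t=2: Δ0=1001011 Δ1=1011011 | 1Δ

3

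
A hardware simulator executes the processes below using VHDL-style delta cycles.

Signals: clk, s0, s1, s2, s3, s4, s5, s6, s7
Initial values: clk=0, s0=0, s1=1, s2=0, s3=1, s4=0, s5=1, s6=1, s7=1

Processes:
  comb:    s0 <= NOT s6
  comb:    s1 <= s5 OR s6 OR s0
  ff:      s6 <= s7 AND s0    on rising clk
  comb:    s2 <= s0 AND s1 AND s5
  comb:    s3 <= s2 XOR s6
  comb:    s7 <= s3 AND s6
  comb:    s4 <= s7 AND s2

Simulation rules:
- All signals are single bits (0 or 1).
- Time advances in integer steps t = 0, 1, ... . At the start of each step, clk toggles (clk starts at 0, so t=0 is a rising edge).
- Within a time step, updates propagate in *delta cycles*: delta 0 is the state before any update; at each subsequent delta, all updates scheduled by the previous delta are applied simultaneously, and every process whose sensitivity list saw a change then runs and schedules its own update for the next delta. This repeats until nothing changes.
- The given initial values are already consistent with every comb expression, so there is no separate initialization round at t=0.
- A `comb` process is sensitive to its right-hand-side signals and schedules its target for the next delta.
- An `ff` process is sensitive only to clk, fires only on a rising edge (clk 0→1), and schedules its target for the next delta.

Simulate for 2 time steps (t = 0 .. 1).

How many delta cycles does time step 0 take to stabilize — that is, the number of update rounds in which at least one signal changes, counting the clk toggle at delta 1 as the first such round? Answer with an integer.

t0.Δ0 s3=1 s4=0 s5=1 s7=1 s6=1 s1=1 s0=0 s2=0 clk=0
t0.Δ1 s3=1 s4=0 s5=1 s7=1 s6=1 s1=1 s0=0 s2=0 clk=1
t0.Δ2 s3=1 s4=0 s5=1 s7=1 s6=0 s1=1 s0=0 s2=0 clk=1
t0.Δ3 s3=0 s4=0 s5=1 s7=0 s6=0 s1=1 s0=1 s2=0 clk=1
t0.Δ4 s3=0 s4=0 s5=1 s7=0 s6=0 s1=1 s0=1 s2=1 clk=1
t0.Δ5 s3=1 s4=0 s5=1 s7=0 s6=0 s1=1 s0=1 s2=1 clk=1
t1.Δ0 s3=1 s4=0 s5=1 s7=0 s6=0 s1=1 s0=1 s2=1 clk=1
t1.Δ1 s3=1 s4=0 s5=1 s7=0 s6=0 s1=1 s0=1 s2=1 clk=0

5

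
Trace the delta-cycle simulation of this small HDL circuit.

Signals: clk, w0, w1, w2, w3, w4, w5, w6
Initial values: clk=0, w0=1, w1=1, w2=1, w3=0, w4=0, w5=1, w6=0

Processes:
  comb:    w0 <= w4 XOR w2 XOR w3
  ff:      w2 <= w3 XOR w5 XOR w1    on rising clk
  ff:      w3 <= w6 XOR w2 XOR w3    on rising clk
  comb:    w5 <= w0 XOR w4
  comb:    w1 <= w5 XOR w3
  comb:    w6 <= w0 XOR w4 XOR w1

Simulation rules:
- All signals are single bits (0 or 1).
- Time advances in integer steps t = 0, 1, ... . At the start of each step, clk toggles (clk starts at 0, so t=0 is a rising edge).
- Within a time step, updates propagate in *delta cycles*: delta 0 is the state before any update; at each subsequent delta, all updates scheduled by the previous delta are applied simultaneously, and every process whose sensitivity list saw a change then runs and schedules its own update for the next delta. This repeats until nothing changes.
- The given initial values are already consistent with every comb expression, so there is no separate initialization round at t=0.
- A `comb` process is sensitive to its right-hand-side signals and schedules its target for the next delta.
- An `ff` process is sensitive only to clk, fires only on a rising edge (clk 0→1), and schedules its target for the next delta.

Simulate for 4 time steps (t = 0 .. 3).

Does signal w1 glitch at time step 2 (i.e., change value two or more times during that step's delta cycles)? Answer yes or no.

yes

t=0 Δ0: w1=1 w5=1 w0=1 w4=0 w3=0 w6=0 w2=1 clk=0
  Δ1: clk:0→1
  Δ2: w3:0→1, w2:1→0
  Δ3: w1:1→0
  Δ4: w6:0→1
  (4Δ to stable)
t=1 Δ0: w1=0 w5=1 w0=1 w4=0 w3=1 w6=1 w2=0 clk=1
  Δ1: clk:1→0
  (1Δ to stable)
t=2 Δ0: w1=0 w5=1 w0=1 w4=0 w3=1 w6=1 w2=0 clk=0
  Δ1: clk:0→1
  Δ2: w3:1→0
  Δ3: w1:0→1, w0:1→0
  Δ4: w5:1→0
  Δ5: w1:1→0
  Δ6: w6:1→0
  (6Δ to stable)
t=3 Δ0: w1=0 w5=0 w0=0 w4=0 w3=0 w6=0 w2=0 clk=1
  Δ1: clk:1→0
  (1Δ to stable)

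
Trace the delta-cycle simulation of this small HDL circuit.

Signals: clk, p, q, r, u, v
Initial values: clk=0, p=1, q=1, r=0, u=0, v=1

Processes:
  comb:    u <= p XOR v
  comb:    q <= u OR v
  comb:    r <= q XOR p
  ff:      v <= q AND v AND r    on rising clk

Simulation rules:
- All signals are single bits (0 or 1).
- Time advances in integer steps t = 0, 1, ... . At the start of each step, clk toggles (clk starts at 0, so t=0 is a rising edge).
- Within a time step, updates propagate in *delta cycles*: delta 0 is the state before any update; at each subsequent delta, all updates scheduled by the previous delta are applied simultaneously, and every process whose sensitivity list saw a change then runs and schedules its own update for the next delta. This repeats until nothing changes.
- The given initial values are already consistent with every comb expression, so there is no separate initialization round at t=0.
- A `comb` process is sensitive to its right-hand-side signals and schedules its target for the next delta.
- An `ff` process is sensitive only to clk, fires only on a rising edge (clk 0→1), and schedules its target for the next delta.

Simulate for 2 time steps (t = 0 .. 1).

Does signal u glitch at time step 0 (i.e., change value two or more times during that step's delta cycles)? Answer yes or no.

no

t0.Δ0 v=1 clk=0 q=1 u=0 p=1 r=0
t0.Δ1 v=1 clk=1 q=1 u=0 p=1 r=0
t0.Δ2 v=0 clk=1 q=1 u=0 p=1 r=0
t0.Δ3 v=0 clk=1 q=0 u=1 p=1 r=0
t0.Δ4 v=0 clk=1 q=1 u=1 p=1 r=1
t0.Δ5 v=0 clk=1 q=1 u=1 p=1 r=0
t1.Δ0 v=0 clk=1 q=1 u=1 p=1 r=0
t1.Δ1 v=0 clk=0 q=1 u=1 p=1 r=0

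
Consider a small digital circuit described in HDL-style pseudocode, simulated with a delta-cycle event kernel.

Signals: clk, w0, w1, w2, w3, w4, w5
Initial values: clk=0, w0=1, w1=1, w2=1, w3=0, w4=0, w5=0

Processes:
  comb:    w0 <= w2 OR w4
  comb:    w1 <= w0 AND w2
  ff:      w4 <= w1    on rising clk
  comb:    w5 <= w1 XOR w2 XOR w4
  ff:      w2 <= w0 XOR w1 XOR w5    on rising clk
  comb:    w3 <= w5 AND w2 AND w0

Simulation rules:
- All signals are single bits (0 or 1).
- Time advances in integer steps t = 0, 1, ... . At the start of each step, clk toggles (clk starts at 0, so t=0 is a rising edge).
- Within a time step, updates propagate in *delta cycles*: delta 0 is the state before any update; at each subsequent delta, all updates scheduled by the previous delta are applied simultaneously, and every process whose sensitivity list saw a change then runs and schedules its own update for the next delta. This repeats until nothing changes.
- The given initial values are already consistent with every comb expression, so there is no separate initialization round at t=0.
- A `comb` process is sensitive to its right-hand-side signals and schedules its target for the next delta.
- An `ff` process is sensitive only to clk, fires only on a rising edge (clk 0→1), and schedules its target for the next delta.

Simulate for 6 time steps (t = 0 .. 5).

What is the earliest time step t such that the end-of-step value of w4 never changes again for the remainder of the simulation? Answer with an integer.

[bits: clk,w5,w2,w3,w4,w1,w0]
t=0: Δ0=0010011 Δ1=1010011 Δ2=1000111 Δ3=1000101 Δ4=1100101 | 4Δ
t=1: Δ0=1100101 Δ1=0100101 | 1Δ
t=2: Δ0=0100101 Δ1=1100101 Δ2=1100001 Δ3=1000000 | 3Δ
t=3: Δ0=1000000 Δ1=0000000 | 1Δ
t=4: Δ0=0000000 Δ1=1000000 | 1Δ
t=5: Δ0=1000000 Δ1=0000000 | 1Δ

2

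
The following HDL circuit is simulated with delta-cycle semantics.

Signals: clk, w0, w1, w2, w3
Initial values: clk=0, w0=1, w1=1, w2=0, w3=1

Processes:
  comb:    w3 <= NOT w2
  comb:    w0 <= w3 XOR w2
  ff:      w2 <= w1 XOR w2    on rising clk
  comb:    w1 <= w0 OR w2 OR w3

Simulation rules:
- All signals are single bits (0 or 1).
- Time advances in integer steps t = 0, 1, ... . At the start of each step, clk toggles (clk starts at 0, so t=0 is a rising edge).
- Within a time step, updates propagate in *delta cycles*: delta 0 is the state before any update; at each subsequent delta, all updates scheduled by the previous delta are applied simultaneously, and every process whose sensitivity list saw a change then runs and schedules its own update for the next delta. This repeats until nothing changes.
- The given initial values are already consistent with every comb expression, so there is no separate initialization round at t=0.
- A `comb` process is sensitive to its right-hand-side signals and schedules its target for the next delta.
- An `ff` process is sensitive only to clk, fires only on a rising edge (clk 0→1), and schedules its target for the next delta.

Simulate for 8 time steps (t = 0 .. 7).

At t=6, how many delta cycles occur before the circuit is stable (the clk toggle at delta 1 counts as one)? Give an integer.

4

[bits: w2,w0,w3,clk,w1]
t=0: Δ0=01101 Δ1=01111 Δ2=11111 Δ3=10011 Δ4=11011 | 4Δ
t=1: Δ0=11011 Δ1=11001 | 1Δ
t=2: Δ0=11001 Δ1=11011 Δ2=01011 Δ3=00111 Δ4=01111 | 4Δ
t=3: Δ0=01111 Δ1=01101 | 1Δ
t=4: Δ0=01101 Δ1=01111 Δ2=11111 Δ3=10011 Δ4=11011 | 4Δ
t=5: Δ0=11011 Δ1=11001 | 1Δ
t=6: Δ0=11001 Δ1=11011 Δ2=01011 Δ3=00111 Δ4=01111 | 4Δ
t=7: Δ0=01111 Δ1=01101 | 1Δ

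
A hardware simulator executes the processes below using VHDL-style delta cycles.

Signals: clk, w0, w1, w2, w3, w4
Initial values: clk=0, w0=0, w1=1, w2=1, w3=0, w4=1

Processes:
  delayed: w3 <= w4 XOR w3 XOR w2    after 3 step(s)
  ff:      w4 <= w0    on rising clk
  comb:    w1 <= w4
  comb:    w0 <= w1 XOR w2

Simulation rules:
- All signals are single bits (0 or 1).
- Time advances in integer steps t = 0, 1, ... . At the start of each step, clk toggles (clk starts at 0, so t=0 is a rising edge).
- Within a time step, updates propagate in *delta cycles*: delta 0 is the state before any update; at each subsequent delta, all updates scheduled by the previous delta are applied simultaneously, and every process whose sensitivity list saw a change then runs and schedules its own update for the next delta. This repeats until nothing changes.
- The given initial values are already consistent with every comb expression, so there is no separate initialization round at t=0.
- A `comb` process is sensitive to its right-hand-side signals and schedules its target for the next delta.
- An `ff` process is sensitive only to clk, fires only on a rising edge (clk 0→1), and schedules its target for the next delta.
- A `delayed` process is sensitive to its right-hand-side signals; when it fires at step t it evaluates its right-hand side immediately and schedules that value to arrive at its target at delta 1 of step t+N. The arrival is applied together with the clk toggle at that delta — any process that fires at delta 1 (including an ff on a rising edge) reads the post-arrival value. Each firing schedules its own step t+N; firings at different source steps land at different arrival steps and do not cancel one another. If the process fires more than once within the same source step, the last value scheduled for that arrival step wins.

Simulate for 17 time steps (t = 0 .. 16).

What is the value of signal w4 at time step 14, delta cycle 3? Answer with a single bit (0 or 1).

[bits: w3,w2,w4,w0,clk,w1]
t=0: Δ0=011001 Δ1=011011 Δ2=010011 Δ3=010010 Δ4=010110 | 4Δ
t=1: Δ0=010110 Δ1=010100 | 1Δ
t=2: Δ0=010100 Δ1=010110 Δ2=011110 Δ3=011111 Δ4=011011 | 4Δ
t=3: Δ0=011011 Δ1=111001 | 1Δ
t=4: Δ0=111001 Δ1=111011 Δ2=110011 Δ3=110010 Δ4=110110 | 4Δ
t=5: Δ0=110110 Δ1=010100 | 1Δ
t=6: Δ0=010100 Δ1=110110 Δ2=111110 Δ3=111111 Δ4=111011 | 4Δ
t=7: Δ0=111011 Δ1=011001 | 1Δ
t=8: Δ0=011001 Δ1=111011 Δ2=110011 Δ3=110010 Δ4=110110 | 4Δ
t=9: Δ0=110110 Δ1=110100 | 1Δ
t=10: Δ0=110100 Δ1=010110 Δ2=011110 Δ3=011111 Δ4=011011 | 4Δ
t=11: Δ0=011011 Δ1=011001 | 1Δ
t=12: Δ0=011001 Δ1=011011 Δ2=010011 Δ3=010010 Δ4=010110 | 4Δ
t=13: Δ0=010110 Δ1=010100 | 1Δ
t=14: Δ0=010100 Δ1=010110 Δ2=011110 Δ3=011111 Δ4=011011 | 4Δ
t=15: Δ0=011011 Δ1=111001 | 1Δ
t=16: Δ0=111001 Δ1=111011 Δ2=110011 Δ3=110010 Δ4=110110 | 4Δ

1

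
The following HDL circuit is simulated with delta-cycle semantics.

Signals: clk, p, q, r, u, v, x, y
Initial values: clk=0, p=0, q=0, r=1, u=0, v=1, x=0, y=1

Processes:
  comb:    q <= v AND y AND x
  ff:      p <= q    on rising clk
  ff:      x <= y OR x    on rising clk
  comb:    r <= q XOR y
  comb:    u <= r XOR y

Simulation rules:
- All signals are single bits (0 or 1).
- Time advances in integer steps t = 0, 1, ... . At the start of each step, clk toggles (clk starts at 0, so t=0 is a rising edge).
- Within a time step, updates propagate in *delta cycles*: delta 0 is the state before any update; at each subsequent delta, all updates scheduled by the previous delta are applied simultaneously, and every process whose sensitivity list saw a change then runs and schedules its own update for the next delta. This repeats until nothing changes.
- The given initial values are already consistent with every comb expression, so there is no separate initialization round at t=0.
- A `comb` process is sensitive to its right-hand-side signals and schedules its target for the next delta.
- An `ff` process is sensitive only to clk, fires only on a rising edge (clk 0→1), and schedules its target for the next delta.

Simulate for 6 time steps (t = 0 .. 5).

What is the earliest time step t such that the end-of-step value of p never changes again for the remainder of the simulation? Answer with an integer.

2

t=0 Δ0: x=0 v=1 u=0 p=0 r=1 q=0 y=1 clk=0
  Δ1: clk:0→1
  Δ2: x:0→1
  Δ3: q:0→1
  Δ4: r:1→0
  Δ5: u:0→1
  (5Δ to stable)
t=1 Δ0: x=1 v=1 u=1 p=0 r=0 q=1 y=1 clk=1
  Δ1: clk:1→0
  (1Δ to stable)
t=2 Δ0: x=1 v=1 u=1 p=0 r=0 q=1 y=1 clk=0
  Δ1: clk:0→1
  Δ2: p:0→1
  (2Δ to stable)
t=3 Δ0: x=1 v=1 u=1 p=1 r=0 q=1 y=1 clk=1
  Δ1: clk:1→0
  (1Δ to stable)
t=4 Δ0: x=1 v=1 u=1 p=1 r=0 q=1 y=1 clk=0
  Δ1: clk:0→1
  (1Δ to stable)
t=5 Δ0: x=1 v=1 u=1 p=1 r=0 q=1 y=1 clk=1
  Δ1: clk:1→0
  (1Δ to stable)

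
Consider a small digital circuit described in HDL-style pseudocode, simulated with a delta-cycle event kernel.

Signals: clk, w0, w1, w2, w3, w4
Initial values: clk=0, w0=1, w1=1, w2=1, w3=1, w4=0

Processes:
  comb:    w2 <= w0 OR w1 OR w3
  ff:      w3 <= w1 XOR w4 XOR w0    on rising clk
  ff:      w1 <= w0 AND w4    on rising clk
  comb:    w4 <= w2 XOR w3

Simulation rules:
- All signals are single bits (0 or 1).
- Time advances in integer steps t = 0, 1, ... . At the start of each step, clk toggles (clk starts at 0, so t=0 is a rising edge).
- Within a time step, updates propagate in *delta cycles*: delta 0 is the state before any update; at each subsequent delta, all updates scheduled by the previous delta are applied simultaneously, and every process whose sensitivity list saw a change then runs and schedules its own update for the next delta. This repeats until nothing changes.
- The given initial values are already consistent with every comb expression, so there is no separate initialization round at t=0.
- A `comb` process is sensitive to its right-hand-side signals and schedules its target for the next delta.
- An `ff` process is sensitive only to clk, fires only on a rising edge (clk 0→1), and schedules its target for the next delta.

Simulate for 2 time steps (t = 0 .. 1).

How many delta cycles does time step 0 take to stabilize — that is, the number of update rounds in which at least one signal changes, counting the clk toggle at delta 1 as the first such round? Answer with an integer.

3

[bits: w0,clk,w1,w2,w3,w4]
t=0: Δ0=101110 Δ1=111110 Δ2=110100 Δ3=110101 | 3Δ
t=1: Δ0=110101 Δ1=100101 | 1Δ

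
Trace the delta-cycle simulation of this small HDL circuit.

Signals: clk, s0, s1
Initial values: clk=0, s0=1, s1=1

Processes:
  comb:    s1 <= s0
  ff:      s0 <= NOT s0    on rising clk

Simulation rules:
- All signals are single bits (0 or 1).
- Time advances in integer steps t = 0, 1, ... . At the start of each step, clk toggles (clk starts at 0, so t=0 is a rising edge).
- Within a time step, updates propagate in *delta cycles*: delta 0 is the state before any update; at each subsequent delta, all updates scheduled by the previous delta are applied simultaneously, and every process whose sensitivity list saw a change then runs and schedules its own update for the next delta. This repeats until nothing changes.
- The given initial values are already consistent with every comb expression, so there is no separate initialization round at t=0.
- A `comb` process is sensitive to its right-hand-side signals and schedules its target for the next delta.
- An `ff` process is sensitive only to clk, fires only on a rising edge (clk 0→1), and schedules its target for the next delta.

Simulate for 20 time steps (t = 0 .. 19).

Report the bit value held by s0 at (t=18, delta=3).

t=0 Δ0: clk=0 s0=1 s1=1
  Δ1: clk:0→1
  Δ2: s0:1→0
  Δ3: s1:1→0
  (3Δ to stable)
t=1 Δ0: clk=1 s0=0 s1=0
  Δ1: clk:1→0
  (1Δ to stable)
t=2 Δ0: clk=0 s0=0 s1=0
  Δ1: clk:0→1
  Δ2: s0:0→1
  Δ3: s1:0→1
  (3Δ to stable)
t=3 Δ0: clk=1 s0=1 s1=1
  Δ1: clk:1→0
  (1Δ to stable)
t=4 Δ0: clk=0 s0=1 s1=1
  Δ1: clk:0→1
  Δ2: s0:1→0
  Δ3: s1:1→0
  (3Δ to stable)
t=5 Δ0: clk=1 s0=0 s1=0
  Δ1: clk:1→0
  (1Δ to stable)
t=6 Δ0: clk=0 s0=0 s1=0
  Δ1: clk:0→1
  Δ2: s0:0→1
  Δ3: s1:0→1
  (3Δ to stable)
t=7 Δ0: clk=1 s0=1 s1=1
  Δ1: clk:1→0
  (1Δ to stable)
t=8 Δ0: clk=0 s0=1 s1=1
  Δ1: clk:0→1
  Δ2: s0:1→0
  Δ3: s1:1→0
  (3Δ to stable)
t=9 Δ0: clk=1 s0=0 s1=0
  Δ1: clk:1→0
  (1Δ to stable)
t=10 Δ0: clk=0 s0=0 s1=0
  Δ1: clk:0→1
  Δ2: s0:0→1
  Δ3: s1:0→1
  (3Δ to stable)
t=11 Δ0: clk=1 s0=1 s1=1
  Δ1: clk:1→0
  (1Δ to stable)
t=12 Δ0: clk=0 s0=1 s1=1
  Δ1: clk:0→1
  Δ2: s0:1→0
  Δ3: s1:1→0
  (3Δ to stable)
t=13 Δ0: clk=1 s0=0 s1=0
  Δ1: clk:1→0
  (1Δ to stable)
t=14 Δ0: clk=0 s0=0 s1=0
  Δ1: clk:0→1
  Δ2: s0:0→1
  Δ3: s1:0→1
  (3Δ to stable)
t=15 Δ0: clk=1 s0=1 s1=1
  Δ1: clk:1→0
  (1Δ to stable)
t=16 Δ0: clk=0 s0=1 s1=1
  Δ1: clk:0→1
  Δ2: s0:1→0
  Δ3: s1:1→0
  (3Δ to stable)
t=17 Δ0: clk=1 s0=0 s1=0
  Δ1: clk:1→0
  (1Δ to stable)
t=18 Δ0: clk=0 s0=0 s1=0
  Δ1: clk:0→1
  Δ2: s0:0→1
  Δ3: s1:0→1
  (3Δ to stable)
t=19 Δ0: clk=1 s0=1 s1=1
  Δ1: clk:1→0
  (1Δ to stable)

1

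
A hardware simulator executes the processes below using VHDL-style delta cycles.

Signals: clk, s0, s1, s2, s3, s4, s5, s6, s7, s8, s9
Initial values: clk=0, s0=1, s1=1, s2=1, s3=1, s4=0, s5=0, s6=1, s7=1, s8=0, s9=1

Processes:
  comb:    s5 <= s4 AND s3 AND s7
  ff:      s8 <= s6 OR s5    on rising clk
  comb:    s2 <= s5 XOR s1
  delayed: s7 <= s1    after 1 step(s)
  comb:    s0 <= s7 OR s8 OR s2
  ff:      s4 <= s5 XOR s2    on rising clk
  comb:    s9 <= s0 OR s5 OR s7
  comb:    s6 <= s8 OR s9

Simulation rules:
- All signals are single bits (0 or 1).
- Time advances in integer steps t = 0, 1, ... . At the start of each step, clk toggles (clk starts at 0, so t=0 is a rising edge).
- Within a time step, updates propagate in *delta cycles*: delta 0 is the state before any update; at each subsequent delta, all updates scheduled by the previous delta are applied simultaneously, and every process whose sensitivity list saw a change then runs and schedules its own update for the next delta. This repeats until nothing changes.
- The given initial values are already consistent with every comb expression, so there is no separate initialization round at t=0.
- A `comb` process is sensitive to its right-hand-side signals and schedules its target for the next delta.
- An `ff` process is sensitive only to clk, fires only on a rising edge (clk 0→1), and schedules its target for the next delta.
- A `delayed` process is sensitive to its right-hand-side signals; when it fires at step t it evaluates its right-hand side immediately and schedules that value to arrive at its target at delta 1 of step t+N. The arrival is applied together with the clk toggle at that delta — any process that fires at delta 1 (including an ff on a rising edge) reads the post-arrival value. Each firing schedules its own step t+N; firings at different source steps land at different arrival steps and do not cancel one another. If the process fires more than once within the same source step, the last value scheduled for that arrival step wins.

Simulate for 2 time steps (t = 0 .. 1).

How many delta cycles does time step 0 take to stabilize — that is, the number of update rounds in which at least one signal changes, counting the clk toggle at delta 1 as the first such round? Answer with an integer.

[bits: s9,s4,s6,s7,s8,s0,s3,s1,clk,s5,s2]
t=0: Δ0=10110111001 Δ1=10110111101 Δ2=11111111101 Δ3=11111111111 Δ4=11111111110 | 4Δ
t=1: Δ0=11111111110 Δ1=11111111010 | 1Δ

4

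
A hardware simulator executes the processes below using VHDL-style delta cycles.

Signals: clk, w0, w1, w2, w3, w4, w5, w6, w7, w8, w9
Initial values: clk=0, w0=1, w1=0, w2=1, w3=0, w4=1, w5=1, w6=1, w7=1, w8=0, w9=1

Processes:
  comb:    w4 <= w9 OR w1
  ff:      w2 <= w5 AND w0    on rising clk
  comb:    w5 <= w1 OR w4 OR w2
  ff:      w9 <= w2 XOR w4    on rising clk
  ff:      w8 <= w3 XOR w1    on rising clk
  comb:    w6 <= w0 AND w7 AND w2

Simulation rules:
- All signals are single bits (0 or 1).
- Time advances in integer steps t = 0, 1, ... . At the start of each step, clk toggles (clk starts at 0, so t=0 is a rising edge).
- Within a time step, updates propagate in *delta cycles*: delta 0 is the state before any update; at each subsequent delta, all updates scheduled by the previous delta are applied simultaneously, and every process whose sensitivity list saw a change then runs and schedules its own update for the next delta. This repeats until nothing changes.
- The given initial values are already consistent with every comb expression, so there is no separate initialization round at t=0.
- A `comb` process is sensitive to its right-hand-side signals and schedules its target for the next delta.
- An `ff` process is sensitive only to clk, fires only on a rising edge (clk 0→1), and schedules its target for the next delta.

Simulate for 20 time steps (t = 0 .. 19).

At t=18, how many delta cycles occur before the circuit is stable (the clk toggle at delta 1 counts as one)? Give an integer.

3

t=0 Δ0: w9=1 w4=1 w6=1 w7=1 w0=1 w3=0 w5=1 w1=0 clk=0 w2=1 w8=0
  Δ1: clk:0→1
  Δ2: w9:1→0
  Δ3: w4:1→0
  (3Δ to stable)
t=1 Δ0: w9=0 w4=0 w6=1 w7=1 w0=1 w3=0 w5=1 w1=0 clk=1 w2=1 w8=0
  Δ1: clk:1→0
  (1Δ to stable)
t=2 Δ0: w9=0 w4=0 w6=1 w7=1 w0=1 w3=0 w5=1 w1=0 clk=0 w2=1 w8=0
  Δ1: clk:0→1
  Δ2: w9:0→1
  Δ3: w4:0→1
  (3Δ to stable)
t=3 Δ0: w9=1 w4=1 w6=1 w7=1 w0=1 w3=0 w5=1 w1=0 clk=1 w2=1 w8=0
  Δ1: clk:1→0
  (1Δ to stable)
t=4 Δ0: w9=1 w4=1 w6=1 w7=1 w0=1 w3=0 w5=1 w1=0 clk=0 w2=1 w8=0
  Δ1: clk:0→1
  Δ2: w9:1→0
  Δ3: w4:1→0
  (3Δ to stable)
t=5 Δ0: w9=0 w4=0 w6=1 w7=1 w0=1 w3=0 w5=1 w1=0 clk=1 w2=1 w8=0
  Δ1: clk:1→0
  (1Δ to stable)
t=6 Δ0: w9=0 w4=0 w6=1 w7=1 w0=1 w3=0 w5=1 w1=0 clk=0 w2=1 w8=0
  Δ1: clk:0→1
  Δ2: w9:0→1
  Δ3: w4:0→1
  (3Δ to stable)
t=7 Δ0: w9=1 w4=1 w6=1 w7=1 w0=1 w3=0 w5=1 w1=0 clk=1 w2=1 w8=0
  Δ1: clk:1→0
  (1Δ to stable)
t=8 Δ0: w9=1 w4=1 w6=1 w7=1 w0=1 w3=0 w5=1 w1=0 clk=0 w2=1 w8=0
  Δ1: clk:0→1
  Δ2: w9:1→0
  Δ3: w4:1→0
  (3Δ to stable)
t=9 Δ0: w9=0 w4=0 w6=1 w7=1 w0=1 w3=0 w5=1 w1=0 clk=1 w2=1 w8=0
  Δ1: clk:1→0
  (1Δ to stable)
t=10 Δ0: w9=0 w4=0 w6=1 w7=1 w0=1 w3=0 w5=1 w1=0 clk=0 w2=1 w8=0
  Δ1: clk:0→1
  Δ2: w9:0→1
  Δ3: w4:0→1
  (3Δ to stable)
t=11 Δ0: w9=1 w4=1 w6=1 w7=1 w0=1 w3=0 w5=1 w1=0 clk=1 w2=1 w8=0
  Δ1: clk:1→0
  (1Δ to stable)
t=12 Δ0: w9=1 w4=1 w6=1 w7=1 w0=1 w3=0 w5=1 w1=0 clk=0 w2=1 w8=0
  Δ1: clk:0→1
  Δ2: w9:1→0
  Δ3: w4:1→0
  (3Δ to stable)
t=13 Δ0: w9=0 w4=0 w6=1 w7=1 w0=1 w3=0 w5=1 w1=0 clk=1 w2=1 w8=0
  Δ1: clk:1→0
  (1Δ to stable)
t=14 Δ0: w9=0 w4=0 w6=1 w7=1 w0=1 w3=0 w5=1 w1=0 clk=0 w2=1 w8=0
  Δ1: clk:0→1
  Δ2: w9:0→1
  Δ3: w4:0→1
  (3Δ to stable)
t=15 Δ0: w9=1 w4=1 w6=1 w7=1 w0=1 w3=0 w5=1 w1=0 clk=1 w2=1 w8=0
  Δ1: clk:1→0
  (1Δ to stable)
t=16 Δ0: w9=1 w4=1 w6=1 w7=1 w0=1 w3=0 w5=1 w1=0 clk=0 w2=1 w8=0
  Δ1: clk:0→1
  Δ2: w9:1→0
  Δ3: w4:1→0
  (3Δ to stable)
t=17 Δ0: w9=0 w4=0 w6=1 w7=1 w0=1 w3=0 w5=1 w1=0 clk=1 w2=1 w8=0
  Δ1: clk:1→0
  (1Δ to stable)
t=18 Δ0: w9=0 w4=0 w6=1 w7=1 w0=1 w3=0 w5=1 w1=0 clk=0 w2=1 w8=0
  Δ1: clk:0→1
  Δ2: w9:0→1
  Δ3: w4:0→1
  (3Δ to stable)
t=19 Δ0: w9=1 w4=1 w6=1 w7=1 w0=1 w3=0 w5=1 w1=0 clk=1 w2=1 w8=0
  Δ1: clk:1→0
  (1Δ to stable)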